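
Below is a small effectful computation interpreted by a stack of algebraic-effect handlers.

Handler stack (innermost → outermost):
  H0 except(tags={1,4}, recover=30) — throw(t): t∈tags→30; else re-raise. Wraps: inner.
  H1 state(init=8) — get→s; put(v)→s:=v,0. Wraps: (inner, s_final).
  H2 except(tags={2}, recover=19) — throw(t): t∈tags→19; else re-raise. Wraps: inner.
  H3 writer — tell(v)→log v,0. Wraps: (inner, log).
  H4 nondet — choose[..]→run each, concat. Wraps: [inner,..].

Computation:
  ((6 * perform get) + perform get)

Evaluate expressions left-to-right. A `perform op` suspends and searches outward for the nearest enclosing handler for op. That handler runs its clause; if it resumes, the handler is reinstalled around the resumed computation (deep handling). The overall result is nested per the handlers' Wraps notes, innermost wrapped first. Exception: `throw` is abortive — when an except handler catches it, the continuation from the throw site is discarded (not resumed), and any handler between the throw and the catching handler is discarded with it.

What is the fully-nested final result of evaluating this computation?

Answer: [((56, 8), ())]

Working:
get @ H1 ⇒ 8
get @ H1 ⇒ 8
H0 returns 56
H1 returns (56, 8)
H2 returns (56, 8)
H3 returns ((56, 8), ())
H4 returns [((56, 8), ())]
= [((56, 8), ())]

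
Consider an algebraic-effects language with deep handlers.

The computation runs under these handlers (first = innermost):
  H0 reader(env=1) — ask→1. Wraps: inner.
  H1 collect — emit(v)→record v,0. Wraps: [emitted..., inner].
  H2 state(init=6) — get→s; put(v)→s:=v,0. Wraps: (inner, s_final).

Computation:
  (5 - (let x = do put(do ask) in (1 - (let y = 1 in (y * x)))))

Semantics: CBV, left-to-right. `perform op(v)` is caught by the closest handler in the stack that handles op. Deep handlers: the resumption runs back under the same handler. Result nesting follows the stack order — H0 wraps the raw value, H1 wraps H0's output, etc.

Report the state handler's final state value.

Answer: 1

Step-by-step:
ask @ H0 ⇒ 1
put(1) @ H2 ⇒ s:=1
H0 returns 4
H1 returns [4]
H2 returns ([4], 1)
= ([4], 1)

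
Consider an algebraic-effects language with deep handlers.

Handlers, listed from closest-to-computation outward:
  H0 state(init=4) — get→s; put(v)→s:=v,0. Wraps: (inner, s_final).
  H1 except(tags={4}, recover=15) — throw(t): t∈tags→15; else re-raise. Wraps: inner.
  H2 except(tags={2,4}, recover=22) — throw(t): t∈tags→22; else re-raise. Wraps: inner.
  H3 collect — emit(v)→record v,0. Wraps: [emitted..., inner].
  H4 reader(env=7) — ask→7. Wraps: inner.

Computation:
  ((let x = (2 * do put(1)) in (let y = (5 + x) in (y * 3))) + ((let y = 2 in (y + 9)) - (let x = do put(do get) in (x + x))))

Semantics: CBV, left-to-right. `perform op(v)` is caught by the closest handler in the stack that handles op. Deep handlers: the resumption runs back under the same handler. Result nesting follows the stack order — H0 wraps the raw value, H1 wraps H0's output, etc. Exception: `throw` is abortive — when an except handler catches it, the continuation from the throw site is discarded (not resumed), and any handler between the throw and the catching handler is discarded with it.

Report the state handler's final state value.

Answer: 1

Step-by-step:
put(1) @ H0 ⇒ s:=1
get @ H0 ⇒ 1
put(1) @ H0 ⇒ s:=1
H0 returns (26, 1)
H1 returns (26, 1)
H2 returns (26, 1)
H3 returns [(26, 1)]
H4 returns [(26, 1)]
= [(26, 1)]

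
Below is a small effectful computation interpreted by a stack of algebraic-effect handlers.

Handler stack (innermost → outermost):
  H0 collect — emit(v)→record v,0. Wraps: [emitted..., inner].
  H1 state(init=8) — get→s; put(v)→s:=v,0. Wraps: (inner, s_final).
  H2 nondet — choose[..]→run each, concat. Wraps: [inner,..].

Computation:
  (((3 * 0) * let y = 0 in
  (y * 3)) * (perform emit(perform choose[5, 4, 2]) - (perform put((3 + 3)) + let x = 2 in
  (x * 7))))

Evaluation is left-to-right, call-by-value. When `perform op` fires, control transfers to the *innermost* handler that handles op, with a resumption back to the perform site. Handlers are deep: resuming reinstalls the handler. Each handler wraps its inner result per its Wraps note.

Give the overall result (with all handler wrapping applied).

Answer: [([5, 0], 6), ([4, 0], 6), ([2, 0], 6)]

Evaluation trace:
choose[5, 4, 2] @ H2
  branch[0] choose=5:
    emit(5) @ H0 ⇒ out+=5
    put(6) @ H1 ⇒ s:=6
    H0 returns [5, 0]
    H1 returns ([5, 0], 6)
    H2 returns [([5, 0], 6)]
  branch[1] choose=4:
    emit(4) @ H0 ⇒ out+=4
    put(6) @ H1 ⇒ s:=6
    H0 returns [4, 0]
    H1 returns ([4, 0], 6)
    H2 returns [([4, 0], 6)]
  branch[2] choose=2:
    emit(2) @ H0 ⇒ out+=2
    put(6) @ H1 ⇒ s:=6
    H0 returns [2, 0]
    H1 returns ([2, 0], 6)
    H2 returns [([2, 0], 6)]
= [([5, 0], 6), ([4, 0], 6), ([2, 0], 6)]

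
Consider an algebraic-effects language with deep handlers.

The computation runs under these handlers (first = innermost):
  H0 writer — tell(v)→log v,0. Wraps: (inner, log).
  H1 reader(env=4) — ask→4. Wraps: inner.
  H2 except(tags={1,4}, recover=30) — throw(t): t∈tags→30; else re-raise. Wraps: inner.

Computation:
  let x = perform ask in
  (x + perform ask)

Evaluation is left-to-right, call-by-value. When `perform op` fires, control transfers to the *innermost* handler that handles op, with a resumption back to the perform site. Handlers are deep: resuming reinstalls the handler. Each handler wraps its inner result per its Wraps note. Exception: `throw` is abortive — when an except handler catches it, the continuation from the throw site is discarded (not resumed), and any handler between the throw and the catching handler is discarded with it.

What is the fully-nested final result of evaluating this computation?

Answer: (8, ())

Working:
ask @ H1 ⇒ 4
ask @ H1 ⇒ 4
H0 returns (8, ())
H1 returns (8, ())
H2 returns (8, ())
= (8, ())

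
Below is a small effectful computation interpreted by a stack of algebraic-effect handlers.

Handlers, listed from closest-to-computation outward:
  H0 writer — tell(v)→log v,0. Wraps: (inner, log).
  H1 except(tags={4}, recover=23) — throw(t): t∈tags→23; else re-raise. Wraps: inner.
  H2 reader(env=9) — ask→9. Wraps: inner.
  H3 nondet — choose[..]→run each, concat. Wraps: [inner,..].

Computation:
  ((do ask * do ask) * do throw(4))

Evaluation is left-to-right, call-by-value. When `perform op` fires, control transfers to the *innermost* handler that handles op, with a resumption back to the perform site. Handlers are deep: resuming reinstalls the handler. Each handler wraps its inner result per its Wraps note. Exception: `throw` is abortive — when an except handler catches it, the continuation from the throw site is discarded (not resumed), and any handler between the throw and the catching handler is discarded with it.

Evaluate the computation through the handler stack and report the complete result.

Answer: [23]

Evaluation trace:
ask @ H2 ⇒ 9
ask @ H2 ⇒ 9
throw(4) @ H1 caught ⇒ 23
H2 returns 23
H3 returns [23]
= [23]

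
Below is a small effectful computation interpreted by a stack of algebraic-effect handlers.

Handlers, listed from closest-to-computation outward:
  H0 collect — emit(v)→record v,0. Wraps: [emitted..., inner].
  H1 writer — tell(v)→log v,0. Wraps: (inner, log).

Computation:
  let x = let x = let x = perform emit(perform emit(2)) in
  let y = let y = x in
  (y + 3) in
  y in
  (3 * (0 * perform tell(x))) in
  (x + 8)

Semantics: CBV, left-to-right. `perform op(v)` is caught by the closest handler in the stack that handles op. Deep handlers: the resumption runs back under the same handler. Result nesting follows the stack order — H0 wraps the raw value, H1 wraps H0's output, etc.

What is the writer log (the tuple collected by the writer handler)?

Answer: (3)

Working:
emit(2) @ H0 ⇒ out+=2
emit(0) @ H0 ⇒ out+=0
tell(3) @ H1 ⇒ log+=3
H0 returns [2, 0, 8]
H1 returns ([2, 0, 8], (3))
= ([2, 0, 8], (3))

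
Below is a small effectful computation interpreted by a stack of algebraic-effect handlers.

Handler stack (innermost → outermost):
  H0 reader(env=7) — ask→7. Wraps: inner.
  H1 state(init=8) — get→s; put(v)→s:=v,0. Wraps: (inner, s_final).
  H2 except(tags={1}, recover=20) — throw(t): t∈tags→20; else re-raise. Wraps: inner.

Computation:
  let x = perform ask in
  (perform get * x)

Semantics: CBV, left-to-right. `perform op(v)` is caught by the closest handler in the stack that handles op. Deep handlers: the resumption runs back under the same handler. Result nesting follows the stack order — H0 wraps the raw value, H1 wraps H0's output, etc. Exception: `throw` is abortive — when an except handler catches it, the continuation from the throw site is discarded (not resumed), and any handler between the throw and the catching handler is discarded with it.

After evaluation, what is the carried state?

Evaluation trace:
ask @ H0 ⇒ 7
get @ H1 ⇒ 8
H0 returns 56
H1 returns (56, 8)
H2 returns (56, 8)
= (56, 8)

Answer: 8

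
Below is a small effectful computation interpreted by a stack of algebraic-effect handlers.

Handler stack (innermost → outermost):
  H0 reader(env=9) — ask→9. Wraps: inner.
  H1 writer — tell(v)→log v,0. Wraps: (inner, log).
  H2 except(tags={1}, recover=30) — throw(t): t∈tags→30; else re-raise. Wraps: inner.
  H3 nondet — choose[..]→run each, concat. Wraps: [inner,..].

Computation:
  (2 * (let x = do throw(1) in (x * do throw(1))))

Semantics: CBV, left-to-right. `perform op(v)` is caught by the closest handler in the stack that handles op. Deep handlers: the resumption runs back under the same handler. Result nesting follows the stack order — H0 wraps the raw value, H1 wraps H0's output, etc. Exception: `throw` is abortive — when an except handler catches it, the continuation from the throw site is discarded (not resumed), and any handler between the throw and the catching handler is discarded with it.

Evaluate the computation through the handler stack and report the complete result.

Answer: [30]

Working:
throw(1) @ H2 caught ⇒ 30
H3 returns [30]
= [30]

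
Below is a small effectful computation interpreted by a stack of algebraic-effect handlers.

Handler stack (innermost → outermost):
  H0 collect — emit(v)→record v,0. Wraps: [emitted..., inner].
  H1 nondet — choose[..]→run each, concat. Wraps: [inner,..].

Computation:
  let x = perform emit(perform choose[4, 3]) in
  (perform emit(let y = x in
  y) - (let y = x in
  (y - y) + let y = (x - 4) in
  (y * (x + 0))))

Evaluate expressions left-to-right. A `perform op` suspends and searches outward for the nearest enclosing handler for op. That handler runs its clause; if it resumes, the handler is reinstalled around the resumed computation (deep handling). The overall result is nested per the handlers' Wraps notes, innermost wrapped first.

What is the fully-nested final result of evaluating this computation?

Evaluation trace:
choose[4, 3] @ H1
  branch[0] choose=4:
    emit(4) @ H0 ⇒ out+=4
    emit(0) @ H0 ⇒ out+=0
    H0 returns [4, 0, 0]
    H1 returns [[4, 0, 0]]
  branch[1] choose=3:
    emit(3) @ H0 ⇒ out+=3
    emit(0) @ H0 ⇒ out+=0
    H0 returns [3, 0, 0]
    H1 returns [[3, 0, 0]]
= [[4, 0, 0], [3, 0, 0]]

Answer: [[4, 0, 0], [3, 0, 0]]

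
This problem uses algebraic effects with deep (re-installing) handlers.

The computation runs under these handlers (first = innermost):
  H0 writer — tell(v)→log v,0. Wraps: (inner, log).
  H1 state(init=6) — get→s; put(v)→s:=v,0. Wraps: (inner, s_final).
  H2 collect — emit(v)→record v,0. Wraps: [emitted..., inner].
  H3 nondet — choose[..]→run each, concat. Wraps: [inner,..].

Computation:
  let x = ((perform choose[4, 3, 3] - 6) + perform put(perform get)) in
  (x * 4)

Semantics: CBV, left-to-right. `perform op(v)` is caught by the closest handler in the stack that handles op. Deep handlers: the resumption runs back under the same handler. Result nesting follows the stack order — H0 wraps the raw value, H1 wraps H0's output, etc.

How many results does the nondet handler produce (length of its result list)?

Answer: 3

Step-by-step:
choose[4, 3, 3] @ H3
  branch[0] choose=4:
    get @ H1 ⇒ 6
    put(6) @ H1 ⇒ s:=6
    H0 returns (-8, ())
    H1 returns ((-8, ()), 6)
    H2 returns [((-8, ()), 6)]
    H3 returns [[((-8, ()), 6)]]
  branch[1] choose=3:
    get @ H1 ⇒ 6
    put(6) @ H1 ⇒ s:=6
    H0 returns (-12, ())
    H1 returns ((-12, ()), 6)
    H2 returns [((-12, ()), 6)]
    H3 returns [[((-12, ()), 6)]]
  branch[2] choose=3:
    get @ H1 ⇒ 6
    put(6) @ H1 ⇒ s:=6
    H0 returns (-12, ())
    H1 returns ((-12, ()), 6)
    H2 returns [((-12, ()), 6)]
    H3 returns [[((-12, ()), 6)]]
= [[((-8, ()), 6)], [((-12, ()), 6)], [((-12, ()), 6)]]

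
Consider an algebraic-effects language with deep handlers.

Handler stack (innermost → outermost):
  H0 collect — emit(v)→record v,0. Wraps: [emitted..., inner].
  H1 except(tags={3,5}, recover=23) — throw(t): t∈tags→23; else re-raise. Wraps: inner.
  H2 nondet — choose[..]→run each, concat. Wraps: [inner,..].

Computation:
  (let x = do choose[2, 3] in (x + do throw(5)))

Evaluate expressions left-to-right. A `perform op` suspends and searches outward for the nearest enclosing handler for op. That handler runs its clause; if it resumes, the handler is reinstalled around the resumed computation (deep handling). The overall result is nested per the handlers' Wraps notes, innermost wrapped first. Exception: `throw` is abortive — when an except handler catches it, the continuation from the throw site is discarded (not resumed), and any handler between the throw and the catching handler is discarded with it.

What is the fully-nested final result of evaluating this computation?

Step-by-step:
choose[2, 3] @ H2
  branch[0] choose=2:
    throw(5) @ H1 caught ⇒ 23
    H2 returns [23]
  branch[1] choose=3:
    throw(5) @ H1 caught ⇒ 23
    H2 returns [23]
= [23, 23]

Answer: [23, 23]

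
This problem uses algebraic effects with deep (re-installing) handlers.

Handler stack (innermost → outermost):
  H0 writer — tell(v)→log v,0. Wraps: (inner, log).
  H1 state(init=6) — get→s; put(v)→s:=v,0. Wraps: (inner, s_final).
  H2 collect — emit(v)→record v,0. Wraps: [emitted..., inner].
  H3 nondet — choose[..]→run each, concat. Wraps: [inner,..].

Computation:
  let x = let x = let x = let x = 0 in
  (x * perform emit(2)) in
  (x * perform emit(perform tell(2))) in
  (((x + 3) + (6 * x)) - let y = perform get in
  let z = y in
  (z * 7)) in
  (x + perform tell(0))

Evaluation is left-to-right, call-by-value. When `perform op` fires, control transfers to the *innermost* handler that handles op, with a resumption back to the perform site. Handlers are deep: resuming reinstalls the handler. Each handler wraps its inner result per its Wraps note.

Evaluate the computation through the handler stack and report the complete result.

Step-by-step:
emit(2) @ H2 ⇒ out+=2
tell(2) @ H0 ⇒ log+=2
emit(0) @ H2 ⇒ out+=0
get @ H1 ⇒ 6
tell(0) @ H0 ⇒ log+=0
H0 returns (-39, (2, 0))
H1 returns ((-39, (2, 0)), 6)
H2 returns [2, 0, ((-39, (2, 0)), 6)]
H3 returns [[2, 0, ((-39, (2, 0)), 6)]]
= [[2, 0, ((-39, (2, 0)), 6)]]

Answer: [[2, 0, ((-39, (2, 0)), 6)]]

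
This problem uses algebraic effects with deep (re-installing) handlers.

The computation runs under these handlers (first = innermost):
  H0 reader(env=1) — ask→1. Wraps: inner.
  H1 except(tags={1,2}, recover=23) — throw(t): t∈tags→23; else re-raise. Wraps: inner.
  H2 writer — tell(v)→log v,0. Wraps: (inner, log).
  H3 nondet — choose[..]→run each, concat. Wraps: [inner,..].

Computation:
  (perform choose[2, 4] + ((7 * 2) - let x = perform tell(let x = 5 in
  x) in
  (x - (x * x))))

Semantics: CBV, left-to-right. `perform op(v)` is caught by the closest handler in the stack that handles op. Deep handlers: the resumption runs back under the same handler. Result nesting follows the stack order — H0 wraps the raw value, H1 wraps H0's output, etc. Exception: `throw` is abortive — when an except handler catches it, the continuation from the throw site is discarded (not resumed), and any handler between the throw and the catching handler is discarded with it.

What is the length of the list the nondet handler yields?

Step-by-step:
choose[2, 4] @ H3
  branch[0] choose=2:
    tell(5) @ H2 ⇒ log+=5
    H0 returns 16
    H1 returns 16
    H2 returns (16, (5))
    H3 returns [(16, (5))]
  branch[1] choose=4:
    tell(5) @ H2 ⇒ log+=5
    H0 returns 18
    H1 returns 18
    H2 returns (18, (5))
    H3 returns [(18, (5))]
= [(16, (5)), (18, (5))]

Answer: 2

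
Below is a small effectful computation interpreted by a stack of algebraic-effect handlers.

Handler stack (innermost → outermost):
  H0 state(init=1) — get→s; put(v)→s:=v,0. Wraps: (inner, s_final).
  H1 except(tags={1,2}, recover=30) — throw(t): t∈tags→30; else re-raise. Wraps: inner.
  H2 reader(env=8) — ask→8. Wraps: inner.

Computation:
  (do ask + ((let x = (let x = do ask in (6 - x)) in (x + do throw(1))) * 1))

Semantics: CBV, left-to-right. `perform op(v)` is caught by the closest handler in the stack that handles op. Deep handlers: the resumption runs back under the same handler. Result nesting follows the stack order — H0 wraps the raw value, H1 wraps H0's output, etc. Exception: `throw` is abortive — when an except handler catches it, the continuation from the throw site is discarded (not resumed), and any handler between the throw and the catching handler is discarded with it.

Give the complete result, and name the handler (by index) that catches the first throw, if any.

Answer: 30 ; first throw caught by: H1

Step-by-step:
ask @ H2 ⇒ 8
ask @ H2 ⇒ 8
throw(1) @ H1 caught ⇒ 30
H2 returns 30
= 30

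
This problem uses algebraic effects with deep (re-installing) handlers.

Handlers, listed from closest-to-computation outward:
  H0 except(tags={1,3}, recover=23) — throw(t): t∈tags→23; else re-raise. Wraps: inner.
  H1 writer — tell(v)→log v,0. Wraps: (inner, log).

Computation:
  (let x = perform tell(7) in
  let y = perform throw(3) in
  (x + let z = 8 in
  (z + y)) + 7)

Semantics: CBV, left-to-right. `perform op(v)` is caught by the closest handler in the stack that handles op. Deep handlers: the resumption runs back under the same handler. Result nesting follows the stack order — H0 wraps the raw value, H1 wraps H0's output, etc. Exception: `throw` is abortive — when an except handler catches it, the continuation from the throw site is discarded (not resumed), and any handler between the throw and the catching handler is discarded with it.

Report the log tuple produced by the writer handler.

Answer: (7)

Evaluation trace:
tell(7) @ H1 ⇒ log+=7
throw(3) @ H0 caught ⇒ 23
H1 returns (23, (7))
= (23, (7))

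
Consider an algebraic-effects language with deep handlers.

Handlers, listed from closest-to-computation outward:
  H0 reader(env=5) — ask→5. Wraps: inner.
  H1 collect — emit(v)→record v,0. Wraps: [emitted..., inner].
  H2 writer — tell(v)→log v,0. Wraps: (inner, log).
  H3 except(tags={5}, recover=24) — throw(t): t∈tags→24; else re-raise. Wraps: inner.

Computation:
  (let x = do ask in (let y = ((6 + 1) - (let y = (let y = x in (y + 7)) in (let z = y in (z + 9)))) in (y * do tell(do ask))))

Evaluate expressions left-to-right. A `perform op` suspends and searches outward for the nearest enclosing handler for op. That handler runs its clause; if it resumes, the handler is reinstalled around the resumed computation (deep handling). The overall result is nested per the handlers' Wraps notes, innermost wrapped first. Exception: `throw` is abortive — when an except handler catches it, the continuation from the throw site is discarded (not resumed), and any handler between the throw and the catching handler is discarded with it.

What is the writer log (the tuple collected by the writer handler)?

Answer: (5)

Step-by-step:
ask @ H0 ⇒ 5
ask @ H0 ⇒ 5
tell(5) @ H2 ⇒ log+=5
H0 returns 0
H1 returns [0]
H2 returns ([0], (5))
H3 returns ([0], (5))
= ([0], (5))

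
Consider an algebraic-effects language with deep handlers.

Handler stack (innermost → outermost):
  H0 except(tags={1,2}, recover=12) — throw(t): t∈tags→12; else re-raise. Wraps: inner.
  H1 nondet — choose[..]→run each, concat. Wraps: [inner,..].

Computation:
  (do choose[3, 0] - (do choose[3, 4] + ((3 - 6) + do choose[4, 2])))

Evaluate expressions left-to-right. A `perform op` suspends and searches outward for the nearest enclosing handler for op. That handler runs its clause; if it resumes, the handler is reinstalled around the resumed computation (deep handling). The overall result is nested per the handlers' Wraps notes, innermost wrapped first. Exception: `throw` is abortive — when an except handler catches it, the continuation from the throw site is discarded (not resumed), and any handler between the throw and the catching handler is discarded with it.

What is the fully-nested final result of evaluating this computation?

Evaluation trace:
choose[3, 0] @ H1
  branch[0] choose=3:
    choose[3, 4] @ H1
      branch[0] choose=3:
        choose[4, 2] @ H1
          branch[0] choose=4:
            H0 returns -1
            H1 returns [-1]
          branch[1] choose=2:
            H0 returns 1
            H1 returns [1]
      branch[1] choose=4:
        choose[4, 2] @ H1
          branch[0] choose=4:
            H0 returns -2
            H1 returns [-2]
          branch[1] choose=2:
            H0 returns 0
            H1 returns [0]
  branch[1] choose=0:
    choose[3, 4] @ H1
      branch[0] choose=3:
        choose[4, 2] @ H1
          branch[0] choose=4:
            H0 returns -4
            H1 returns [-4]
          branch[1] choose=2:
            H0 returns -2
            H1 returns [-2]
      branch[1] choose=4:
        choose[4, 2] @ H1
          branch[0] choose=4:
            H0 returns -5
            H1 returns [-5]
          branch[1] choose=2:
            H0 returns -3
            H1 returns [-3]
= [-1, 1, -2, 0, -4, -2, -5, -3]

Answer: [-1, 1, -2, 0, -4, -2, -5, -3]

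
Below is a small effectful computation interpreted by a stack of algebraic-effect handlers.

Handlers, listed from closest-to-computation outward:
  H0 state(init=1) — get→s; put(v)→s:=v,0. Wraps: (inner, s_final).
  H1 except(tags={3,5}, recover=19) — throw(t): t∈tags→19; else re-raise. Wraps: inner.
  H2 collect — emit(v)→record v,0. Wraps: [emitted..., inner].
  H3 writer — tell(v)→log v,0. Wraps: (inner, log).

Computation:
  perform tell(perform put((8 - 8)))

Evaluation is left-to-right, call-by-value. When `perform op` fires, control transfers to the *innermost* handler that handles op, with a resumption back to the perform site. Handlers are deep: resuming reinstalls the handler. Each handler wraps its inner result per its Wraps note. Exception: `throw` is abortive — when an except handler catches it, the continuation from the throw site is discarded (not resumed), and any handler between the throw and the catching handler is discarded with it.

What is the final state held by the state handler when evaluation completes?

Working:
put(0) @ H0 ⇒ s:=0
tell(0) @ H3 ⇒ log+=0
H0 returns (0, 0)
H1 returns (0, 0)
H2 returns [(0, 0)]
H3 returns ([(0, 0)], (0))
= ([(0, 0)], (0))

Answer: 0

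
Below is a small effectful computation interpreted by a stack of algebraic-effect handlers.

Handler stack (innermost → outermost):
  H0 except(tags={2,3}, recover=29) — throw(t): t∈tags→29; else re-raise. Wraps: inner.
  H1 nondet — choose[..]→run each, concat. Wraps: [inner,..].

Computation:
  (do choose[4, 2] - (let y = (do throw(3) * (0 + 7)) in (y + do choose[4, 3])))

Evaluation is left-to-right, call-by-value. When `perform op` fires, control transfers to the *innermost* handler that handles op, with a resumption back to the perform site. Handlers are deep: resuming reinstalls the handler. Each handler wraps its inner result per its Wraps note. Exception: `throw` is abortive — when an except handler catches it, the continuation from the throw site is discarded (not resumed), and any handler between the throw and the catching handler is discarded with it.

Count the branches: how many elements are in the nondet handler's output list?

Step-by-step:
choose[4, 2] @ H1
  branch[0] choose=4:
    throw(3) @ H0 caught ⇒ 29
    H1 returns [29]
  branch[1] choose=2:
    throw(3) @ H0 caught ⇒ 29
    H1 returns [29]
= [29, 29]

Answer: 2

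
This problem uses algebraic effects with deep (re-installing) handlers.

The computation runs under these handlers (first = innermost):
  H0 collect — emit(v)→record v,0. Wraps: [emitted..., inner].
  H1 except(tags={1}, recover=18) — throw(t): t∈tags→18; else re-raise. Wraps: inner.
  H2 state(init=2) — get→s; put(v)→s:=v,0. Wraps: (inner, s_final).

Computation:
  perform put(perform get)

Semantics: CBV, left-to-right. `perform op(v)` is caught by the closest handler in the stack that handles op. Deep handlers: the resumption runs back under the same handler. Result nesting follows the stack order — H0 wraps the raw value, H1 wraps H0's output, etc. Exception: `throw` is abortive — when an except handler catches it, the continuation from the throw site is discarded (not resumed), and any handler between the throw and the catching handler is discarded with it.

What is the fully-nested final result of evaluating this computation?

Evaluation trace:
get @ H2 ⇒ 2
put(2) @ H2 ⇒ s:=2
H0 returns [0]
H1 returns [0]
H2 returns ([0], 2)
= ([0], 2)

Answer: ([0], 2)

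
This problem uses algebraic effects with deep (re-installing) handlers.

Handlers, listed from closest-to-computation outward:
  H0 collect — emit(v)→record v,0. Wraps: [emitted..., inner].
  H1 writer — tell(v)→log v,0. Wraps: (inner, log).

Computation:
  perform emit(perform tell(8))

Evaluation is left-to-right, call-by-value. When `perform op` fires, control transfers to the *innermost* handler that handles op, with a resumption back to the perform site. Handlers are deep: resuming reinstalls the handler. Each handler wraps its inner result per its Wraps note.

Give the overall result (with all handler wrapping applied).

Answer: ([0, 0], (8))

Evaluation trace:
tell(8) @ H1 ⇒ log+=8
emit(0) @ H0 ⇒ out+=0
H0 returns [0, 0]
H1 returns ([0, 0], (8))
= ([0, 0], (8))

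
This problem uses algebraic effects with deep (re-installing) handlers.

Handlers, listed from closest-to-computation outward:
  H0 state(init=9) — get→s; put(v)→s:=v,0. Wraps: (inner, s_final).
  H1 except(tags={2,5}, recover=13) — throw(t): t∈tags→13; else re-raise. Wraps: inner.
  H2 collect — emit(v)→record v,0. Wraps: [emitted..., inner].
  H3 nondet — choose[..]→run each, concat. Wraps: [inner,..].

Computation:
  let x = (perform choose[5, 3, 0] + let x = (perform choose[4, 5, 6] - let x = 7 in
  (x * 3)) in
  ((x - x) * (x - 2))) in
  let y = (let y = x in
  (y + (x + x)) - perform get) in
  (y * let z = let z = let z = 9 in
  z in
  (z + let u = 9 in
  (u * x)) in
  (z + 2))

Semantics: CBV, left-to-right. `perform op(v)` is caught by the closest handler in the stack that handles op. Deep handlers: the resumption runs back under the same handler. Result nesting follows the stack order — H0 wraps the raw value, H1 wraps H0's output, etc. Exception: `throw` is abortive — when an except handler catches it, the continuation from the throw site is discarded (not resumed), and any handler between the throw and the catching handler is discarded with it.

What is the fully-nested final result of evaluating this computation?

Answer: [[(336, 9)], [(336, 9)], [(336, 9)], [(0, 9)], [(0, 9)], [(0, 9)], [(-99, 9)], [(-99, 9)], [(-99, 9)]]

Step-by-step:
choose[5, 3, 0] @ H3
  branch[0] choose=5:
    choose[4, 5, 6] @ H3
      branch[0] choose=4:
        get @ H0 ⇒ 9
        H0 returns (336, 9)
        H1 returns (336, 9)
        H2 returns [(336, 9)]
        H3 returns [[(336, 9)]]
      branch[1] choose=5:
        get @ H0 ⇒ 9
        H0 returns (336, 9)
        H1 returns (336, 9)
        H2 returns [(336, 9)]
        H3 returns [[(336, 9)]]
      branch[2] choose=6:
        get @ H0 ⇒ 9
        H0 returns (336, 9)
        H1 returns (336, 9)
        H2 returns [(336, 9)]
        H3 returns [[(336, 9)]]
  branch[1] choose=3:
    choose[4, 5, 6] @ H3
      branch[0] choose=4:
        get @ H0 ⇒ 9
        H0 returns (0, 9)
        H1 returns (0, 9)
        H2 returns [(0, 9)]
        H3 returns [[(0, 9)]]
      branch[1] choose=5:
        get @ H0 ⇒ 9
        H0 returns (0, 9)
        H1 returns (0, 9)
        H2 returns [(0, 9)]
        H3 returns [[(0, 9)]]
      branch[2] choose=6:
        get @ H0 ⇒ 9
        H0 returns (0, 9)
        H1 returns (0, 9)
        H2 returns [(0, 9)]
        H3 returns [[(0, 9)]]
  branch[2] choose=0:
    choose[4, 5, 6] @ H3
      branch[0] choose=4:
        get @ H0 ⇒ 9
        H0 returns (-99, 9)
        H1 returns (-99, 9)
        H2 returns [(-99, 9)]
        H3 returns [[(-99, 9)]]
      branch[1] choose=5:
        get @ H0 ⇒ 9
        H0 returns (-99, 9)
        H1 returns (-99, 9)
        H2 returns [(-99, 9)]
        H3 returns [[(-99, 9)]]
      branch[2] choose=6:
        get @ H0 ⇒ 9
        H0 returns (-99, 9)
        H1 returns (-99, 9)
        H2 returns [(-99, 9)]
        H3 returns [[(-99, 9)]]
= [[(336, 9)], [(336, 9)], [(336, 9)], [(0, 9)], [(0, 9)], [(0, 9)], [(-99, 9)], [(-99, 9)], [(-99, 9)]]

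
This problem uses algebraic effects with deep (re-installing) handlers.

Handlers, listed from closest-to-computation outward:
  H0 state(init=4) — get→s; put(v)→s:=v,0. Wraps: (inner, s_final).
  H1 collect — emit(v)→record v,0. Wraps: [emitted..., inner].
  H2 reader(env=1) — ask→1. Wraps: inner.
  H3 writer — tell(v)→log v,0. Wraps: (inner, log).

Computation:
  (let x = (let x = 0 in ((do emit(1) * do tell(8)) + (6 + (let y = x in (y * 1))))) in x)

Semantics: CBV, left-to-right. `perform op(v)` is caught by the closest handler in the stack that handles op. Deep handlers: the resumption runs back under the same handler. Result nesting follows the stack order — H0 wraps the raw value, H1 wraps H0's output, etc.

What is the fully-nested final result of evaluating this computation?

Evaluation trace:
emit(1) @ H1 ⇒ out+=1
tell(8) @ H3 ⇒ log+=8
H0 returns (6, 4)
H1 returns [1, (6, 4)]
H2 returns [1, (6, 4)]
H3 returns ([1, (6, 4)], (8))
= ([1, (6, 4)], (8))

Answer: ([1, (6, 4)], (8))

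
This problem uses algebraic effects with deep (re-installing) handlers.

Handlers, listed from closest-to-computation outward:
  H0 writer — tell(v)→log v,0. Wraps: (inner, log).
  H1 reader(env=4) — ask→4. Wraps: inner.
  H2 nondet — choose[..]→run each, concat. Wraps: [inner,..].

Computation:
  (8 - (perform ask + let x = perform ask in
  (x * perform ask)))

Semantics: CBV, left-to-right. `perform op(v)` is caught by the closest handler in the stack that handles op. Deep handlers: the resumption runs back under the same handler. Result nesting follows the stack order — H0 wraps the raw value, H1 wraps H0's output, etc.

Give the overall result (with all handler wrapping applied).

Working:
ask @ H1 ⇒ 4
ask @ H1 ⇒ 4
ask @ H1 ⇒ 4
H0 returns (-12, ())
H1 returns (-12, ())
H2 returns [(-12, ())]
= [(-12, ())]

Answer: [(-12, ())]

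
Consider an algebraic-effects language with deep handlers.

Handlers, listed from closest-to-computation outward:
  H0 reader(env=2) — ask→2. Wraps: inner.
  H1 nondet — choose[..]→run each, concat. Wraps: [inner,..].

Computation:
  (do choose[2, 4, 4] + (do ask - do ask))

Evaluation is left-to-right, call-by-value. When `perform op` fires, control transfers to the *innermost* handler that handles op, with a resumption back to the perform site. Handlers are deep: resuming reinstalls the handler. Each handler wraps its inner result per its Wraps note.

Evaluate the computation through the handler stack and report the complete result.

Answer: [2, 4, 4]

Evaluation trace:
choose[2, 4, 4] @ H1
  branch[0] choose=2:
    ask @ H0 ⇒ 2
    ask @ H0 ⇒ 2
    H0 returns 2
    H1 returns [2]
  branch[1] choose=4:
    ask @ H0 ⇒ 2
    ask @ H0 ⇒ 2
    H0 returns 4
    H1 returns [4]
  branch[2] choose=4:
    ask @ H0 ⇒ 2
    ask @ H0 ⇒ 2
    H0 returns 4
    H1 returns [4]
= [2, 4, 4]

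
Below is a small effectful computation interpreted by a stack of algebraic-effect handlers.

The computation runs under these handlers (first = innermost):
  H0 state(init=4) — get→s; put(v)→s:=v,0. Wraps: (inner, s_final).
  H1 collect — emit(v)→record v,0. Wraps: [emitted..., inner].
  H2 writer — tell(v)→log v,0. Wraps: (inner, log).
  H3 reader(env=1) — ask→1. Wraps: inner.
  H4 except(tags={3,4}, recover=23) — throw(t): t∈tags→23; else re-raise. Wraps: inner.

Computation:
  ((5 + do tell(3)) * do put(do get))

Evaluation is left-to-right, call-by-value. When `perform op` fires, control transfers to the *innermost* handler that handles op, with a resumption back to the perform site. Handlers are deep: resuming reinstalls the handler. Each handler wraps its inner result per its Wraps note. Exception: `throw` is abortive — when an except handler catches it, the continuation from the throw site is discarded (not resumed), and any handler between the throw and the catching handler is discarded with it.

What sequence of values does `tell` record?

Answer: (3)

Evaluation trace:
tell(3) @ H2 ⇒ log+=3
get @ H0 ⇒ 4
put(4) @ H0 ⇒ s:=4
H0 returns (0, 4)
H1 returns [(0, 4)]
H2 returns ([(0, 4)], (3))
H3 returns ([(0, 4)], (3))
H4 returns ([(0, 4)], (3))
= ([(0, 4)], (3))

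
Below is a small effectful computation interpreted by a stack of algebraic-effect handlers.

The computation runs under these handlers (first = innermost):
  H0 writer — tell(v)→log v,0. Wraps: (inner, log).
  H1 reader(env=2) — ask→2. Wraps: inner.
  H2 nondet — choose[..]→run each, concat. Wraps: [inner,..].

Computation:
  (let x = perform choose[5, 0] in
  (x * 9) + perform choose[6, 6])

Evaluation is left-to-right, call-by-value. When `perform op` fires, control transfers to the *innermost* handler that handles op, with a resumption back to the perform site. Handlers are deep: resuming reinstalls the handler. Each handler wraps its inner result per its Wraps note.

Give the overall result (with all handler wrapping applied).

Answer: [(51, ()), (51, ()), (6, ()), (6, ())]

Step-by-step:
choose[5, 0] @ H2
  branch[0] choose=5:
    choose[6, 6] @ H2
      branch[0] choose=6:
        H0 returns (51, ())
        H1 returns (51, ())
        H2 returns [(51, ())]
      branch[1] choose=6:
        H0 returns (51, ())
        H1 returns (51, ())
        H2 returns [(51, ())]
  branch[1] choose=0:
    choose[6, 6] @ H2
      branch[0] choose=6:
        H0 returns (6, ())
        H1 returns (6, ())
        H2 returns [(6, ())]
      branch[1] choose=6:
        H0 returns (6, ())
        H1 returns (6, ())
        H2 returns [(6, ())]
= [(51, ()), (51, ()), (6, ()), (6, ())]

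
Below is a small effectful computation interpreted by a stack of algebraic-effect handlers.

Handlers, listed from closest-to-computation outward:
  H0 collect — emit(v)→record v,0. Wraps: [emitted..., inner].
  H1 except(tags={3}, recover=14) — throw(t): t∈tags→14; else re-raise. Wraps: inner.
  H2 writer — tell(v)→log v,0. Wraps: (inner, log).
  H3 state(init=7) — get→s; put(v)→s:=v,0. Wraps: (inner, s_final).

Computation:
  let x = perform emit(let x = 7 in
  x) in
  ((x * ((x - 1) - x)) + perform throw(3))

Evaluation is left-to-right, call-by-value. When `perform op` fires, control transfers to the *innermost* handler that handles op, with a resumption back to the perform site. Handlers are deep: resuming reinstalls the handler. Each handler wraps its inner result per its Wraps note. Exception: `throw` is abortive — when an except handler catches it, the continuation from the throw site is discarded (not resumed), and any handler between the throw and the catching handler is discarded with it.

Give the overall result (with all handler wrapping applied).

Answer: ((14, ()), 7)

Evaluation trace:
emit(7) @ H0 ⇒ out+=7
throw(3) @ H1 caught ⇒ 14
H2 returns (14, ())
H3 returns ((14, ()), 7)
= ((14, ()), 7)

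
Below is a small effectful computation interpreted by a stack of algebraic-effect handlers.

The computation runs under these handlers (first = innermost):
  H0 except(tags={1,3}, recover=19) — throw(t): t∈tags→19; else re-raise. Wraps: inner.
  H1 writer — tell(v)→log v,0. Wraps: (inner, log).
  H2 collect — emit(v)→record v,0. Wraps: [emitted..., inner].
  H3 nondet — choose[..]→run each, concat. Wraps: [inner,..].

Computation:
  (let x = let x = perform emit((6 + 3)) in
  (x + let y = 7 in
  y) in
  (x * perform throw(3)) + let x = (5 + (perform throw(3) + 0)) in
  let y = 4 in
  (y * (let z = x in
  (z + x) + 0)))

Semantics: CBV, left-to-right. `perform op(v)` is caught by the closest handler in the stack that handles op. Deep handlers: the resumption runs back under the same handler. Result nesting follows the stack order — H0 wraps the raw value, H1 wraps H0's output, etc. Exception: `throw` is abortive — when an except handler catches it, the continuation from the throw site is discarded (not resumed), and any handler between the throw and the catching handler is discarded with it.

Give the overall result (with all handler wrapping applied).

Working:
emit(9) @ H2 ⇒ out+=9
throw(3) @ H0 caught ⇒ 19
H1 returns (19, ())
H2 returns [9, (19, ())]
H3 returns [[9, (19, ())]]
= [[9, (19, ())]]

Answer: [[9, (19, ())]]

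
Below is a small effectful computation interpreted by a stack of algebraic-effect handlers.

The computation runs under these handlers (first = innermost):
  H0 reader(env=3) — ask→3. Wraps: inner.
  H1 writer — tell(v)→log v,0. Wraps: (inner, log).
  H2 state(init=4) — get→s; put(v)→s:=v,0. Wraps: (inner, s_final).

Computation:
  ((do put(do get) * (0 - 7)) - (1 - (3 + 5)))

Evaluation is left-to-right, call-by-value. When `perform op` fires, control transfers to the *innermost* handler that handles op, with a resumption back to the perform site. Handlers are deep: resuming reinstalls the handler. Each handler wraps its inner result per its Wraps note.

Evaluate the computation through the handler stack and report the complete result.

Evaluation trace:
get @ H2 ⇒ 4
put(4) @ H2 ⇒ s:=4
H0 returns 7
H1 returns (7, ())
H2 returns ((7, ()), 4)
= ((7, ()), 4)

Answer: ((7, ()), 4)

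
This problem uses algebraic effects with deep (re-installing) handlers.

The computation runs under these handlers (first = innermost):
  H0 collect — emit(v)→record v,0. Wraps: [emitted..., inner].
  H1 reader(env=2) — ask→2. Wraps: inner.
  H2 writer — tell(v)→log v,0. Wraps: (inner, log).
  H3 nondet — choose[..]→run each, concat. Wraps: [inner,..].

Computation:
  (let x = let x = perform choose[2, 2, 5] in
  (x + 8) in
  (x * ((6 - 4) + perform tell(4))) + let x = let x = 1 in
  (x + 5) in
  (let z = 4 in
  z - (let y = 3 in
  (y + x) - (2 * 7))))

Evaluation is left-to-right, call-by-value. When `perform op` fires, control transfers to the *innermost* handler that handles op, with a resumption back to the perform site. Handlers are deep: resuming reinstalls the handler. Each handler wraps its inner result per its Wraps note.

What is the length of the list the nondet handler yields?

Answer: 3

Evaluation trace:
choose[2, 2, 5] @ H3
  branch[0] choose=2:
    tell(4) @ H2 ⇒ log+=4
    H0 returns [29]
    H1 returns [29]
    H2 returns ([29], (4))
    H3 returns [([29], (4))]
  branch[1] choose=2:
    tell(4) @ H2 ⇒ log+=4
    H0 returns [29]
    H1 returns [29]
    H2 returns ([29], (4))
    H3 returns [([29], (4))]
  branch[2] choose=5:
    tell(4) @ H2 ⇒ log+=4
    H0 returns [35]
    H1 returns [35]
    H2 returns ([35], (4))
    H3 returns [([35], (4))]
= [([29], (4)), ([29], (4)), ([35], (4))]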